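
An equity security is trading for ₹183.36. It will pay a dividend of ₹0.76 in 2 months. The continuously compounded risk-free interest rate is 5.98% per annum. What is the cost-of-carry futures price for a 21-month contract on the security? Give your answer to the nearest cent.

PV(dividends) I = 0.76·e^(−0.0598·2/12)
I = 0.7525
F = (S − I)·e^(rT) = (183.36 − 0.7525) · e^(0.0598·21/12)
= 182.6075 · e^0.104650 = 182.6075 × 1.110322 = ₹202.75

₹202.75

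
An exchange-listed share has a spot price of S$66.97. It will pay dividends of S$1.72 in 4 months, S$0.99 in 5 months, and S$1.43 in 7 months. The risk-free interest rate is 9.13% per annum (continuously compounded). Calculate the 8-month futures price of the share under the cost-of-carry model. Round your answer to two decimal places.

PV(dividends) I = 1.72·e^(−0.0913·4/12) + 0.99·e^(−0.0913·5/12) + 1.43·e^(−0.0913·7/12)
I = 1.6684 + 0.9530 + 1.3558 = 3.9772
F = (S − I)·e^(rT) = (66.97 − 3.9772) · e^(0.0913·8/12)
= 62.9928 · e^0.060867 = 62.9928 × 1.062758 = S$66.95

S$66.95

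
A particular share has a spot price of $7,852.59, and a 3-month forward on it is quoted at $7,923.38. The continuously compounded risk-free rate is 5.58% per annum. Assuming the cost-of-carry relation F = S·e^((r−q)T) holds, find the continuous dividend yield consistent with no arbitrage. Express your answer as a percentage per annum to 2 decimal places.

From F = S·e^((r−q)T): (r − q) = ln(F/S)/T
ln(7923.38/7852.59) = ln(1.009015) = 0.008975
(r − q) = 0.008975 / (3/12) = 0.035900
q = r − ln(F/S)/T = 0.0558 − 0.035900 = 0.019900
q = 1.99%

1.99%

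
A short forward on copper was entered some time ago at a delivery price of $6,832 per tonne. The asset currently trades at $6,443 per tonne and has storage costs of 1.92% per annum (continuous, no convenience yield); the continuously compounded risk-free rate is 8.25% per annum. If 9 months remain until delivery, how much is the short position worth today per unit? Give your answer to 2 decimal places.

-$114.37 per tonne

Current fair forward for the remaining 9 months: F = S·e^((r + u)·T), (r + u) = 0.0825 + 0.0192 = 0.1017
F = 6443 · e^(0.1017 × 9/12) = 6443 × 1.07925933 = 6953.6679
Value of long forward = (F − K)·e^(−rT) = (6953.6679 − 6832) · e^(−0.0825·9/12)
= 121.6679 × 0.94000038 = 114.37
Short position value = −(long value) = -$114.37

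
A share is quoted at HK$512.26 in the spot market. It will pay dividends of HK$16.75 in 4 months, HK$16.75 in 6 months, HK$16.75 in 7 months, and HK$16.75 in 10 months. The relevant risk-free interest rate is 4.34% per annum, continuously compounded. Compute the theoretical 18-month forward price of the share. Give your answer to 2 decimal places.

PV(dividends) I = 16.75·e^(−0.0434·4/12) + 16.75·e^(−0.0434·6/12) + 16.75·e^(−0.0434·7/12) + 16.75·e^(−0.0434·10/12)
I = 16.5094 + 16.3904 + 16.3313 + 16.1550 = 65.3861
F = (S − I)·e^(rT) = (512.26 − 65.3861) · e^(0.0434·18/12)
= 446.8739 · e^0.065100 = 446.8739 × 1.067266 = HK$476.93

HK$476.93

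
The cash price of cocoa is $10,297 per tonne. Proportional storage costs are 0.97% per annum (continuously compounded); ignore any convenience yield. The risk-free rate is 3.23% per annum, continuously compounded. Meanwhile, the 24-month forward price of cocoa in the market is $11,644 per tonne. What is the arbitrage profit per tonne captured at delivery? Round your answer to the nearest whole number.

Fair forward: F* = S·e^(carry·T), with carry = (r + u) = 0.0323 + 0.0097 = 0.0420
F* = 10297 · e^(0.0420 × 24/12) = 10297 · e^0.084000 = 10297 × 1.087629 = $11199.3158
Market $11644 > fair $11199.3158: forward overpriced → cash-and-carry (buy spot, short the forward).
At maturity, profit = |F_mkt − F*| = |11644 − 11199.3158| = $445 per tonne

$445 per tonne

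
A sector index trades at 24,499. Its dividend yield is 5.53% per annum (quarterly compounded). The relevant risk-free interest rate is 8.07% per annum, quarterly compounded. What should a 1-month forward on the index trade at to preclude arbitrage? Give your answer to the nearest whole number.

F = S · (1+r/4)^(4T) / (1+q/4)^(4T)
= 24499 × 1.006680 / 1.004587 = 24499 × 1.002083
F = 24,550

24,550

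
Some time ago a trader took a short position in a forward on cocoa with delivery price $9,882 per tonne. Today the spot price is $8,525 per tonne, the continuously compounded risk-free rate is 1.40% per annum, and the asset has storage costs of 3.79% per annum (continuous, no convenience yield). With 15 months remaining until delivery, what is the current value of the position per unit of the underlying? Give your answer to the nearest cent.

$771.98 per tonne

Current fair forward for the remaining 15 months: F = S·e^((r + u)·T), (r + u) = 0.0140 + 0.0379 = 0.0519
F = 8525 · e^(0.0519 × 15/12) = 8525 × 1.06702564 = 9096.3936
Value of long forward = (F − K)·e^(−rT) = (9096.3936 − 9882) · e^(−0.0140·15/12)
= -785.6064 × 0.98265224 = -771.98
Short position value = −(long value) = $771.98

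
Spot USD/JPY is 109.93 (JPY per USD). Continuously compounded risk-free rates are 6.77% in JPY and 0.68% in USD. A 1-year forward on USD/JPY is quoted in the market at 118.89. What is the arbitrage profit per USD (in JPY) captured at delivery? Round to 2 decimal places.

Fair forward: F* = S·e^(carry·T), with carry = (r_JPY − r_USD) = 0.0677 − 0.0068 = 0.0609
F* = 109.93 · e^(0.0609 × 1) = 109.93 · e^0.060900 = 109.93 × 1.062793 = 116.8328
Market 118.89 > fair 116.8328: forward overpriced → cash-and-carry (buy spot, short the forward).
At maturity, profit = |F_mkt − F*| = |118.89 − 116.8328| = 2.06 per USD (in JPY)

2.06 per USD (in JPY)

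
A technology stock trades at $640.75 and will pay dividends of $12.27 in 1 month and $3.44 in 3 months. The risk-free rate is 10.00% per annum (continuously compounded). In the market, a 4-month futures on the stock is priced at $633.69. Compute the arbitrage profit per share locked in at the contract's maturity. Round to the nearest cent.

$12.73 per share

PV(dividends) I = 12.27·e^(−0.1000·1/12) + 3.44·e^(−0.1000·3/12) = 15.5232
Fair futures F* = (S − I)·e^(rT) = (640.75 − 15.5232)·e^0.033333 = 625.2268 × 1.033895 = 646.4189
Market $633.69 < fair 646.4189: forward underpriced → reverse cash-and-carry (short the stock, invest proceeds at r, pay the dividends, go long the forward).
Profit at T = |F_mkt − F*| = |633.69 − 646.4189| = $12.73 per share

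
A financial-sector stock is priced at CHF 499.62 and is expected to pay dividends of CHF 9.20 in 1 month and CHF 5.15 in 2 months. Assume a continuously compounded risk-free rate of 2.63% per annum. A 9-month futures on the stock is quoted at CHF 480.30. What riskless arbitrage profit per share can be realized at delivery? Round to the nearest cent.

CHF 14.68 per share

PV(dividends) I = 9.20·e^(−0.0263·1/12) + 5.15·e^(−0.0263·2/12) = 14.3073
Fair futures F* = (S − I)·e^(rT) = (499.62 − 14.3073)·e^0.019725 = 485.3127 × 1.019921 = 494.9806
Market CHF 480.30 < fair 494.9806: forward underpriced → reverse cash-and-carry (short the stock, invest proceeds at r, pay the dividends, go long the forward).
Profit at T = |F_mkt − F*| = |480.30 − 494.9806| = CHF 14.68 per share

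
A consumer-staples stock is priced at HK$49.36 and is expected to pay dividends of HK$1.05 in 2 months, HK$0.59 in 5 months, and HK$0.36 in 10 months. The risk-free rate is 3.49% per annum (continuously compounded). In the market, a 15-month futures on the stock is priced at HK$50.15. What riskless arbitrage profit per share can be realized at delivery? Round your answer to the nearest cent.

PV(dividends) I = 1.05·e^(−0.0349·2/12) + 0.59·e^(−0.0349·5/12) + 0.36·e^(−0.0349·10/12) = 1.9751
Fair futures F* = (S − I)·e^(rT) = (49.36 − 1.9751)·e^0.043625 = 47.3849 × 1.044591 = 49.4978
Market HK$50.15 > fair 49.4978: forward overpriced → cash-and-carry (borrow at r, buy the stock and collect the dividends, short the forward).
Profit at T = |F_mkt − F*| = |50.15 − 49.4978| = HK$0.65 per share

HK$0.65 per share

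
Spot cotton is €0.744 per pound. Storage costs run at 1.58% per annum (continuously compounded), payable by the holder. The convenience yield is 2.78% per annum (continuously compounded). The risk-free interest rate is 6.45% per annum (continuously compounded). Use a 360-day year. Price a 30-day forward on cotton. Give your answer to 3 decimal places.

€0.747 per pound

Net carry = r + u − y = 0.0645 + 0.0158 − 0.0278 = 0.0525
F = S·e^((r+u−y)T) = 0.744 · e^(0.0525 × 30/360) = 0.744 · e^0.004375
= 0.744 × 1.004385 = €0.747 per pound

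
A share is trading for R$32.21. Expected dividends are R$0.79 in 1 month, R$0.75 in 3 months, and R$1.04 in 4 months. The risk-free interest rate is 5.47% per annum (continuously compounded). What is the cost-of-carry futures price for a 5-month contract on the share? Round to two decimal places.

PV(dividends) I = 0.79·e^(−0.0547·1/12) + 0.75·e^(−0.0547·3/12) + 1.04·e^(−0.0547·4/12)
I = 0.7864 + 0.7398 + 1.0212 = 2.5474
F = (S − I)·e^(rT) = (32.21 − 2.5474) · e^(0.0547·5/12)
= 29.6626 · e^0.022792 = 29.6626 × 1.023054 = R$30.35

R$30.35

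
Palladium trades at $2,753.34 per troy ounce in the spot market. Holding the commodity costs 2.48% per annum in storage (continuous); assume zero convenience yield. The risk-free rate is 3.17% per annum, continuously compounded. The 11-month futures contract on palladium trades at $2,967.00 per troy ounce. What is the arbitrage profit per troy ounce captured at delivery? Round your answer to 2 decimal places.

Fair futures: F* = S·e^(carry·T), with carry = (r + u) = 0.0317 + 0.0248 = 0.0565
F* = 2753.34 · e^(0.0565 × 11/12) = 2753.34 · e^0.05179167 = 2753.34 × 1.05315632 = $2899.6974
Market $2967.00 > fair $2899.6974: forward overpriced → cash-and-carry (buy spot, short the forward).
At maturity, profit = |F_mkt − F*| = |2967.00 − 2899.6974| = $67.30 per troy ounce

$67.30 per troy ounce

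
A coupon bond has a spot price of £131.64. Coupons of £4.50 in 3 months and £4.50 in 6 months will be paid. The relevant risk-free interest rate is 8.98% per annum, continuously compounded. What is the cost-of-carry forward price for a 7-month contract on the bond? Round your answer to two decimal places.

PV(coupons) I = 4.50·e^(−0.0898·3/12) + 4.50·e^(−0.0898·6/12)
I = 4.4001 + 4.3024 = 8.7025
F = (S − I)·e^(rT) = (131.64 − 8.7025) · e^(0.0898·7/12)
= 122.9375 · e^0.052383 = 122.9375 × 1.053779 = £129.55

£129.55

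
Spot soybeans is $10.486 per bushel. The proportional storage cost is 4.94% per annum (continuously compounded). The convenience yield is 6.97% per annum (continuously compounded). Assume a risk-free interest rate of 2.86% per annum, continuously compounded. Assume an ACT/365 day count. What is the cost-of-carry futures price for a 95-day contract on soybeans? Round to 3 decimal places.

Net carry = r + u − y = 0.0286 + 0.0494 − 0.0697 = 0.0083
F = S·e^((r+u−y)T) = 10.486 · e^(0.0083 × 95/365) = 10.486 · e^0.002160
= 10.486 × 1.002162 = $10.509 per bushel

$10.509 per bushel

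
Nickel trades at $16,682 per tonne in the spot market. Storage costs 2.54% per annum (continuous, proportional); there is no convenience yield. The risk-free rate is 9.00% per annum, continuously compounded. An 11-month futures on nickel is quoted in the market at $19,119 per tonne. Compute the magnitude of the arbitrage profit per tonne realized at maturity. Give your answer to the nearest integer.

Fair futures: F* = S·e^(carry·T), with carry = (r + u) = 0.0900 + 0.0254 = 0.1154
F* = 16682 · e^(0.1154 × 11/12) = 16682 · e^0.105783 = 16682 × 1.111581 = $18543.3942
Market $19119 > fair $18543.3942: forward overpriced → cash-and-carry (buy spot, short the forward).
At maturity, profit = |F_mkt − F*| = |19119 − 18543.3942| = $576 per tonne

$576 per tonne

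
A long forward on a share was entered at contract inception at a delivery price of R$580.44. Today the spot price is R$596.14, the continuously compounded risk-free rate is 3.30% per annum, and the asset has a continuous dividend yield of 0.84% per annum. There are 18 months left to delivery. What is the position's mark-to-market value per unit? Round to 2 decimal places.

R$36.27

Current fair forward for the remaining 18 months: F = S·e^((r − q)·T), (r − q) = 0.0330 − 0.0084 = 0.0246
F = 596.14 · e^(0.0246 × 18/12) = 596.14 × 1.037589 = 618.5483
Value of long forward = (F − K)·e^(−rT) = (618.5483 − 580.44) · e^(−0.0330·18/12)
= 38.1083 × 0.951705 = 36.27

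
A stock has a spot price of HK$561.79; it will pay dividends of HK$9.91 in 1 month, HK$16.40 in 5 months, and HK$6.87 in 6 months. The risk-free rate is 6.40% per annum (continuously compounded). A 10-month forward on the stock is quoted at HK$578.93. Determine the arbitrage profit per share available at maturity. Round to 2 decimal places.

PV(dividends) I = 9.91·e^(−0.0640·1/12) + 16.40·e^(−0.0640·5/12) + 6.87·e^(−0.0640·6/12) = 32.4794
Fair forward F* = (S − I)·e^(rT) = (561.79 − 32.4794)·e^0.053333 = 529.3106 × 1.054781 = 558.3068
Market HK$578.93 > fair 558.3068: forward overpriced → cash-and-carry (borrow at r, buy the stock and collect the dividends, short the forward).
Profit at T = |F_mkt − F*| = |578.93 − 558.3068| = HK$20.62 per share

HK$20.62 per share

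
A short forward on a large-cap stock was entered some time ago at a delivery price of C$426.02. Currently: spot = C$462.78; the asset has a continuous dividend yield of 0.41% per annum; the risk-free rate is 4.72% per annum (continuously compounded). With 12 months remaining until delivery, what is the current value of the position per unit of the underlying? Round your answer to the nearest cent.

-C$54.51

Current fair forward for the remaining 12 months: F = S·e^((r − q)·T), (r − q) = 0.0472 − 0.0041 = 0.0431
F = 462.78 · e^(0.0431 × 12/12) = 462.78 × 1.044042 = 483.1618
Value of long forward = (F − K)·e^(−rT) = (483.1618 − 426.02) · e^(−0.0472·12/12)
= 57.1418 × 0.953897 = 54.51
Short position value = −(long value) = -C$54.51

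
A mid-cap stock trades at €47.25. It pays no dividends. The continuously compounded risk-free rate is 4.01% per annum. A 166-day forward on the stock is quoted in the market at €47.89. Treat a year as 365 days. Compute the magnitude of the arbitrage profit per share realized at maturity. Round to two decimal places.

Fair forward: F* = S·e^(carry·T), with carry = r = 0.0401
F* = 47.25 · e^(0.0401 × 166/365) = 47.25 · e^0.018237 = 47.25 × 1.018404 = €48.1196
Market €47.89 < fair €48.1196: forward underpriced → reverse cash-and-carry (short spot, go long the forward).
At maturity, profit = |F_mkt − F*| = |47.89 − 48.1196| = €0.23 per share

€0.23 per share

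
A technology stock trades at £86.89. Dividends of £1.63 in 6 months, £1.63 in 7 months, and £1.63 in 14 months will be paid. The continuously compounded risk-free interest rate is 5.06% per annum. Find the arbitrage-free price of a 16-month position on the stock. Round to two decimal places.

£87.92

PV(dividends) I = 1.63·e^(−0.0506·6/12) + 1.63·e^(−0.0506·7/12) + 1.63·e^(−0.0506·14/12)
I = 1.5893 + 1.5826 + 1.5366 = 4.7085
F = (S − I)·e^(rT) = (86.89 − 4.7085) · e^(0.0506·16/12)
= 82.1815 · e^0.067467 = 82.1815 × 1.069795 = £87.92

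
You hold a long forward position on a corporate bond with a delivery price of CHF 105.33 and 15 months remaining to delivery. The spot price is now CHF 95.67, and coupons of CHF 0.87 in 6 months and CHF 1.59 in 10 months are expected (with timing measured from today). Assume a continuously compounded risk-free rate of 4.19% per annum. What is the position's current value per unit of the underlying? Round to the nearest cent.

-CHF 6.67

PV(remaining coupons) I = 0.87·e^(−0.0419·6/12) + 1.59·e^(−0.0419·10/12) = 2.3874
Current forward F = (S − I)·e^(rT) = (95.67 − 2.3874)·e^(0.0419·15/12) = 93.2826 × 1.053771 = 98.2985
Value (long) = (F − K)·e^(−rT) = (98.2985 − 105.33) × 0.948973 = -6.6727
Value = -CHF 6.67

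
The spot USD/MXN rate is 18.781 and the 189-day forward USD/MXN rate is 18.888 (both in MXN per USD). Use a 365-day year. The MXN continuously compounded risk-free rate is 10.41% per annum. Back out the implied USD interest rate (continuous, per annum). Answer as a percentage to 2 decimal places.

F = S·e^((r_MXN − r_USD)T) ⇒ r_USD = r_MXN − ln(F/S)/T
ln(18.888/18.781) = 0.005681; /(189/365) = 0.010971
r_USD = 0.1041 − 0.010971 = 0.093129
r_USD = 9.31%

9.31%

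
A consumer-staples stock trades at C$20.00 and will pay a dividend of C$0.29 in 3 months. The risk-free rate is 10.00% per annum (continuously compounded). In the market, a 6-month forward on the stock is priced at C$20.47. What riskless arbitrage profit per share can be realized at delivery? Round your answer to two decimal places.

C$0.26 per share

PV(dividends) I = 0.29·e^(−0.1000·3/12) = 0.2828
Fair forward F* = (S − I)·e^(rT) = (20.00 − 0.2828)·e^0.050000 = 19.7172 × 1.051271 = 20.7281
Market C$20.47 < fair 20.7281: forward underpriced → reverse cash-and-carry (short the stock, invest proceeds at r, pay the dividends, go long the forward).
Profit at T = |F_mkt − F*| = |20.47 − 20.7281| = C$0.26 per share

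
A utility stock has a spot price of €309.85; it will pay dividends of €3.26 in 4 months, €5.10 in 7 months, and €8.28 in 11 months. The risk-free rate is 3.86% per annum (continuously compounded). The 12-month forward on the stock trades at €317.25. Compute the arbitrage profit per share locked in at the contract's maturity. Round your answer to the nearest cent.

PV(dividends) I = 3.26·e^(−0.0386·4/12) + 5.10·e^(−0.0386·7/12) + 8.28·e^(−0.0386·11/12) = 16.1969
Fair forward F* = (S − I)·e^(rT) = (309.85 − 16.1969)·e^0.038600 = 293.6531 × 1.039355 = 305.2098
Market €317.25 > fair 305.2098: forward overpriced → cash-and-carry (borrow at r, buy the stock and collect the dividends, short the forward).
Profit at T = |F_mkt − F*| = |317.25 − 305.2098| = €12.04 per share

€12.04 per share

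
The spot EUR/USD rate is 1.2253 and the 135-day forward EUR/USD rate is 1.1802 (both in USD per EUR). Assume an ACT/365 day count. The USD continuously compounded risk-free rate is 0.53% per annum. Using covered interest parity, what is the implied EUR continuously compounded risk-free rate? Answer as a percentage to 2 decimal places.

F = S·e^((r_USD − r_EUR)T) ⇒ r_EUR = r_USD − ln(F/S)/T
ln(1.1802/1.2253) = -0.037502; /(135/365) = -0.101394
r_EUR = 0.0053 + 0.101394 = 0.106694
r_EUR = 10.67%

10.67%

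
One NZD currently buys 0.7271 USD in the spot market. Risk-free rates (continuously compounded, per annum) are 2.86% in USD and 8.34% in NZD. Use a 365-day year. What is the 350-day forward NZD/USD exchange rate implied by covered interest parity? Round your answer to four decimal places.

F = S·e^((r_USD − r_NZD)T) = 0.7271 · e^((0.0286 − 0.0834) × 350/365)
= 0.7271 · e^-0.052548 = 0.7271 × 0.948809
F = 0.6899 USD per NZD

0.6899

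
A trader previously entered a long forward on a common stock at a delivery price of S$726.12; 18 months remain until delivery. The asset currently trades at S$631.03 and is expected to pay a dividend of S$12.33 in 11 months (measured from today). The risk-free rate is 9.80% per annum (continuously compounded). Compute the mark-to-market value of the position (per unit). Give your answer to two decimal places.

PV(remaining dividends) I = 12.33·e^(−0.0980·11/12) = 11.2706
Current forward F = (S − I)·e^(rT) = (631.03 − 11.2706)·e^(0.0980·18/12) = 619.7594 × 1.158354 = 717.9008
Value (long) = (F − K)·e^(−rT) = (717.9008 − 726.12) × 0.863294 = -7.0956
Value = -S$7.10

-S$7.10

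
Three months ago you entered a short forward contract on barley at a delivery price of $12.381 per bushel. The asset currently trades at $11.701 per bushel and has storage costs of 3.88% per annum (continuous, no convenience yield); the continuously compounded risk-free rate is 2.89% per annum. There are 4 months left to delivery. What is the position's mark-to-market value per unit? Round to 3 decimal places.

$0.409 per bushel

Current fair forward for the remaining 4 months: F = S·e^((r + u)·T), (r + u) = 0.0289 + 0.0388 = 0.0677
F = 11.701 · e^(0.0677 × 4/12) = 11.701 × 1.022823 = 11.9681
Value of long forward = (F − K)·e^(−rT) = (11.9681 − 12.381) · e^(−0.0289·4/12)
= -0.4129 × 0.990413 = -0.409
Short position value = −(long value) = $0.409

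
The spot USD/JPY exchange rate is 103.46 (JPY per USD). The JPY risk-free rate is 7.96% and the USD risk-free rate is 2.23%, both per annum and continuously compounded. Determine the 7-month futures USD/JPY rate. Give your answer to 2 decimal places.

F = S·e^((r_JPY − r_USD)T) = 103.46 · e^((0.0796 − 0.0223) × 7/12)
= 103.46 · e^0.033425 = 103.46 × 1.033990
F = 106.98 JPY per USD

106.98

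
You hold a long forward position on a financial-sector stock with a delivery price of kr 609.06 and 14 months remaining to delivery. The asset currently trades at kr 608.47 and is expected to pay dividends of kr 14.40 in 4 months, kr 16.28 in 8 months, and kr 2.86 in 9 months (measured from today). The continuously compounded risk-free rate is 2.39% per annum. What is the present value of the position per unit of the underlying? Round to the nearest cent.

-kr 16.96

PV(remaining dividends) I = 14.40·e^(−0.0239·4/12) + 16.28·e^(−0.0239·8/12) + 2.86·e^(−0.0239·9/12) = 33.1176
Current forward F = (S − I)·e^(rT) = (608.47 − 33.1176)·e^(0.0239·14/12) = 575.3524 × 1.028276 = 591.6211
Value (long) = (F − K)·e^(−rT) = (591.6211 − 609.06) × 0.972502 = -16.9594
Value = -kr 16.96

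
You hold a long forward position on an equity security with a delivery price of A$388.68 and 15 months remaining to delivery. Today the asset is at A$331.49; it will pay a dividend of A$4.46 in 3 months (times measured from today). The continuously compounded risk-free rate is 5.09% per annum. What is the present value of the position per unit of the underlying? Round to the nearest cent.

-A$37.63

PV(remaining dividends) I = 4.46·e^(−0.0509·3/12) = 4.4036
Current forward F = (S − I)·e^(rT) = (331.49 − 4.4036)·e^(0.0509·15/12) = 327.0864 × 1.065693 = 348.5737
Value (long) = (F − K)·e^(−rT) = (348.5737 − 388.68) × 0.938357 = -37.6340
Value = -A$37.63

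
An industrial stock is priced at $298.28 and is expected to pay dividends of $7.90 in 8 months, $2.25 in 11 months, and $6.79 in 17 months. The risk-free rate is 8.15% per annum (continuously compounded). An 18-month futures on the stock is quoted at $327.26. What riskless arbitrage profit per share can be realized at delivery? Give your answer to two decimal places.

PV(dividends) I = 7.90·e^(−0.0815·8/12) + 2.25·e^(−0.0815·11/12) + 6.79·e^(−0.0815·17/12) = 15.6199
Fair futures F* = (S − I)·e^(rT) = (298.28 − 15.6199)·e^0.122250 = 282.6601 × 1.130037 = 319.4164
Market $327.26 > fair 319.4164: forward overpriced → cash-and-carry (borrow at r, buy the stock and collect the dividends, short the forward).
Profit at T = |F_mkt − F*| = |327.26 − 319.4164| = $7.84 per share

$7.84 per share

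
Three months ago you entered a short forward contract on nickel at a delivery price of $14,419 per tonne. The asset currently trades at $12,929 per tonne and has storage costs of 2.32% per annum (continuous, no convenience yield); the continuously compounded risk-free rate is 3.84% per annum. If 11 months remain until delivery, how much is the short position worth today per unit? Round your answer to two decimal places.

Current fair forward for the remaining 11 months: F = S·e^((r + u)·T), (r + u) = 0.0384 + 0.0232 = 0.0616
F = 12929 · e^(0.0616 × 11/12) = 12929 × 1.05809134 = 13680.0629
Value of long forward = (F − K)·e^(−rT) = (13680.0629 − 14419) · e^(−0.0384·11/12)
= -738.9371 × 0.96541231 = -713.38
Short position value = −(long value) = $713.38

$713.38 per tonne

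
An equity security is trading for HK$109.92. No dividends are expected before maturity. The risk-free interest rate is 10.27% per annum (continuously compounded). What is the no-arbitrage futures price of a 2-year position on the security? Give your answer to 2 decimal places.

HK$134.98

F = S·e^(rT) = 109.92 · e^(0.1027 × 2)
= 109.92 · e^0.205400 = 109.92 × 1.228016
F = HK$134.98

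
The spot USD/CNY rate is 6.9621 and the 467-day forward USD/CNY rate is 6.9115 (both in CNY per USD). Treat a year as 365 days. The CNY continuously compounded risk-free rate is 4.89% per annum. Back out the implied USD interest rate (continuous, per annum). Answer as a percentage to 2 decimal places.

F = S·e^((r_CNY − r_USD)T) ⇒ r_USD = r_CNY − ln(F/S)/T
ln(6.9115/6.9621) = -0.007294; /(467/365) = -0.005701
r_USD = 0.0489 + 0.005701 = 0.054601
r_USD = 5.46%

5.46%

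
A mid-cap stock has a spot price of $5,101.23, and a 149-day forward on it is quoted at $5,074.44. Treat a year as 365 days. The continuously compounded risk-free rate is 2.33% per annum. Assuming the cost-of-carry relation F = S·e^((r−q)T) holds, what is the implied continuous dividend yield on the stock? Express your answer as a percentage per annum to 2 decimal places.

From F = S·e^((r−q)T): (r − q) = ln(F/S)/T
ln(5074.44/5101.23) = ln(0.994748) = -0.005266
(r − q) = -0.005266 / (149/365) = -0.012900
q = r − ln(F/S)/T = 0.0233 + 0.012900 = 0.036200
q = 3.62%

3.62%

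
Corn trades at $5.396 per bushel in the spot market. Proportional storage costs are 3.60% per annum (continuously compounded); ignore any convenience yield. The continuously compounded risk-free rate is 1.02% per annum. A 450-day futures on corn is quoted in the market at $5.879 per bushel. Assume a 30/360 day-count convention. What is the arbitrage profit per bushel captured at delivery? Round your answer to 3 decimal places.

Fair futures: F* = S·e^(carry·T), with carry = (r + u) = 0.0102 + 0.0360 = 0.0462
F* = 5.396 · e^(0.0462 × 450/360) = 5.396 · e^0.057750 = 5.396 × 1.059450 = $5.7168
Market $5.879 > fair $5.7168: forward overpriced → cash-and-carry (buy spot, short the forward).
At maturity, profit = |F_mkt − F*| = |5.879 − 5.7168| = $0.162 per bushel

$0.162 per bushel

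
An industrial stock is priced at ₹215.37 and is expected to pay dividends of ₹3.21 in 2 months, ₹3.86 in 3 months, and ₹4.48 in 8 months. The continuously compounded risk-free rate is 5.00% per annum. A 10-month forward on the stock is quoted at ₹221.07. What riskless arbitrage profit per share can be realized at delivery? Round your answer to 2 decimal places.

PV(dividends) I = 3.21·e^(−0.0500·2/12) + 3.86·e^(−0.0500·3/12) + 4.48·e^(−0.0500·8/12) = 11.3285
Fair forward F* = (S − I)·e^(rT) = (215.37 − 11.3285)·e^0.041667 = 204.0415 × 1.042547 = 212.7229
Market ₹221.07 > fair 212.7229: forward overpriced → cash-and-carry (borrow at r, buy the stock and collect the dividends, short the forward).
Profit at T = |F_mkt − F*| = |221.07 − 212.7229| = ₹8.35 per share

₹8.35 per share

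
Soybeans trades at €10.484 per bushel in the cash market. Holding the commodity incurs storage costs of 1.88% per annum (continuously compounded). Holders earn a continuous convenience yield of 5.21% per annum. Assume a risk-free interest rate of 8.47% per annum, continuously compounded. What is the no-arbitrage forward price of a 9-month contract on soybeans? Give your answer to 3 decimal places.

Net carry = r + u − y = 0.0847 + 0.0188 − 0.0521 = 0.0514
F = S·e^((r+u−y)T) = 10.484 · e^(0.0514 × 9/12) = 10.484 · e^0.038550
= 10.484 × 1.039303 = €10.896 per bushel

€10.896 per bushel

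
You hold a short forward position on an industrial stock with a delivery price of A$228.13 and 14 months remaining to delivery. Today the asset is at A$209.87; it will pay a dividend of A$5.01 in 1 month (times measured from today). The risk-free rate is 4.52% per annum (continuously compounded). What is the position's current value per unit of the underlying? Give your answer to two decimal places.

A$11.53

PV(remaining dividends) I = 5.01·e^(−0.0452·1/12) = 4.9912
Current forward F = (S − I)·e^(rT) = (209.87 − 4.9912)·e^(0.0452·14/12) = 204.8788 × 1.054149 = 215.9728
Value (long) = (F − K)·e^(−rT) = (215.9728 − 228.13) × 0.948633 = -11.5327
Short position value = −(long value) = A$11.53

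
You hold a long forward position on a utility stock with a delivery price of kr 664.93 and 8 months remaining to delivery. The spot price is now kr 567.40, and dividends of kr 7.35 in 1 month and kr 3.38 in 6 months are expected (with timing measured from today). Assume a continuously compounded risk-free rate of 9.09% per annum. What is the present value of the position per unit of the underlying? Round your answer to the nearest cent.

-kr 68.96

PV(remaining dividends) I = 7.35·e^(−0.0909·1/12) + 3.38·e^(−0.0909·6/12) = 10.5244
Current forward F = (S − I)·e^(rT) = (567.40 − 10.5244)·e^(0.0909·8/12) = 556.8756 × 1.062474 = 591.6658
Value (long) = (F − K)·e^(−rT) = (591.6658 − 664.93) × 0.941200 = -68.9563
Value = -kr 68.96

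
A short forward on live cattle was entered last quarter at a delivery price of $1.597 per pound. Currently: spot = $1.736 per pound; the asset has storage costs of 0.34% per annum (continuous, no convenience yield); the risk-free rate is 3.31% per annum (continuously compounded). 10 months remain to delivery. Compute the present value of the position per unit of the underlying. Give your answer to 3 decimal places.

Current fair forward for the remaining 10 months: F = S·e^((r + u)·T), (r + u) = 0.0331 + 0.0034 = 0.0365
F = 1.736 · e^(0.0365 × 10/12) = 1.736 × 1.030884 = 1.7896
Value of long forward = (F − K)·e^(−rT) = (1.7896 − 1.597) · e^(−0.0331·10/12)
= 0.1926 × 0.972794 = 0.187
Short position value = −(long value) = -$0.187

-$0.187 per pound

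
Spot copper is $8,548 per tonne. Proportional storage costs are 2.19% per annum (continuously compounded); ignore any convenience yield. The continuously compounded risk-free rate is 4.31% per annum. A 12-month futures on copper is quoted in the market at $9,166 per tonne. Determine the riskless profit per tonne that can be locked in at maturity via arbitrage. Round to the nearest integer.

$44 per tonne

Fair futures: F* = S·e^(carry·T), with carry = (r + u) = 0.0431 + 0.0219 = 0.0650
F* = 8548 · e^(0.0650 × 12/12) = 8548 · e^0.065000 = 8548 × 1.067159 = $9122.0751
Market $9166 > fair $9122.0751: forward overpriced → cash-and-carry (buy spot, short the forward).
At maturity, profit = |F_mkt − F*| = |9166 − 9122.0751| = $44 per tonne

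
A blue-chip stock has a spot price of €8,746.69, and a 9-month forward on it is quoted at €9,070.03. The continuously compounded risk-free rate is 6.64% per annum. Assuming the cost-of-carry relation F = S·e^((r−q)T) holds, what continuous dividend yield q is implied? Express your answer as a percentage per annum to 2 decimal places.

1.80%

From F = S·e^((r−q)T): (r − q) = ln(F/S)/T
ln(9070.03/8746.69) = ln(1.036967) = 0.036300
(r − q) = 0.036300 / (9/12) = 0.048400
q = r − ln(F/S)/T = 0.0664 − 0.048400 = 0.018000
q = 1.80%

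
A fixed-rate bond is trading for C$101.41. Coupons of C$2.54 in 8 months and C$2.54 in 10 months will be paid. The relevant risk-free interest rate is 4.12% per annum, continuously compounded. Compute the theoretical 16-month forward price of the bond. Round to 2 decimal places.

PV(coupons) I = 2.54·e^(−0.0412·8/12) + 2.54·e^(−0.0412·10/12)
I = 2.4712 + 2.4543 = 4.9255
F = (S − I)·e^(rT) = (101.41 − 4.9255) · e^(0.0412·16/12)
= 96.4845 · e^0.054933 = 96.4845 × 1.056470 = C$101.93

C$101.93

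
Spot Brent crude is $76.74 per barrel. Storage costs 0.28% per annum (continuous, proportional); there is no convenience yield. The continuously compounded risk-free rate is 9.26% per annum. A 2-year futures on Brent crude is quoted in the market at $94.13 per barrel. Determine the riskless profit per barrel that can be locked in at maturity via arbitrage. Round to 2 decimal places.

Fair futures: F* = S·e^(carry·T), with carry = (r + u) = 0.0926 + 0.0028 = 0.0954
F* = 76.74 · e^(0.0954 × 2) = 76.74 · e^0.190800 = 76.74 × 1.210217 = $92.8721
Market $94.13 > fair $92.8721: forward overpriced → cash-and-carry (buy spot, short the forward).
At maturity, profit = |F_mkt − F*| = |94.13 − 92.8721| = $1.26 per barrel

$1.26 per barrel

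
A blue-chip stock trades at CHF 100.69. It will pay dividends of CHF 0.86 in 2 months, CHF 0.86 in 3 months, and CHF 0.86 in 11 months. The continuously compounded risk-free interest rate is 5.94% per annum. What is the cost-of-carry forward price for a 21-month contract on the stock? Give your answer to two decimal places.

PV(dividends) I = 0.86·e^(−0.0594·2/12) + 0.86·e^(−0.0594·3/12) + 0.86·e^(−0.0594·11/12)
I = 0.8515 + 0.8473 + 0.8144 = 2.5132
F = (S − I)·e^(rT) = (100.69 − 2.5132) · e^(0.0594·21/12)
= 98.1768 · e^0.103950 = 98.1768 × 1.109545 = CHF 108.93

CHF 108.93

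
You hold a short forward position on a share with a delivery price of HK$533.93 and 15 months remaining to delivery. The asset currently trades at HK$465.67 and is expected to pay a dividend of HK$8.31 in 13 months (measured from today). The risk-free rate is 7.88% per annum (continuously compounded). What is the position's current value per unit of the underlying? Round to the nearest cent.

HK$25.81

PV(remaining dividends) I = 8.31·e^(−0.0788·13/12) = 7.6300
Current forward F = (S − I)·e^(rT) = (465.67 − 7.6300)·e^(0.0788·15/12) = 458.0400 × 1.103514 = 505.4536
Value (long) = (F − K)·e^(−rT) = (505.4536 − 533.93) × 0.906196 = -25.8052
Short position value = −(long value) = HK$25.81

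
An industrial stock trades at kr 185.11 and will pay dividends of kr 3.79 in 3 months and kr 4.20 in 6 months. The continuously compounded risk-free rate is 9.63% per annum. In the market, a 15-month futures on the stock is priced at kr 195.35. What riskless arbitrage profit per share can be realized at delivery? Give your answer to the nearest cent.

PV(dividends) I = 3.79·e^(−0.0963·3/12) + 4.20·e^(−0.0963·6/12) = 7.7024
Fair futures F* = (S − I)·e^(rT) = (185.11 − 7.7024)·e^0.120375 = 177.4076 × 1.127920 = 200.1016
Market kr 195.35 < fair 200.1016: forward underpriced → reverse cash-and-carry (short the stock, invest proceeds at r, pay the dividends, go long the forward).
Profit at T = |F_mkt − F*| = |195.35 − 200.1016| = kr 4.75 per share

kr 4.75 per share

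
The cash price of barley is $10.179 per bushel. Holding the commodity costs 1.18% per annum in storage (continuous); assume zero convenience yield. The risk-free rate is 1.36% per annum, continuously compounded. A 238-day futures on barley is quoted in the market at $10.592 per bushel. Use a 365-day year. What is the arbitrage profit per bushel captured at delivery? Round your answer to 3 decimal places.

$0.243 per bushel

Fair futures: F* = S·e^(carry·T), with carry = (r + u) = 0.0136 + 0.0118 = 0.0254
F* = 10.179 · e^(0.0254 × 238/365) = 10.179 · e^0.016562 = 10.179 × 1.016700 = $10.3490
Market $10.592 > fair $10.3490: forward overpriced → cash-and-carry (buy spot, short the forward).
At maturity, profit = |F_mkt − F*| = |10.592 − 10.3490| = $0.243 per bushel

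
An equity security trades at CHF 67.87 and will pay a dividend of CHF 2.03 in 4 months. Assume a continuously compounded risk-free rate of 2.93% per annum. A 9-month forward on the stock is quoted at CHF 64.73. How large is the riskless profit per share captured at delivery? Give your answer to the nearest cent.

CHF 2.59 per share

PV(dividends) I = 2.03·e^(−0.0293·4/12) = 2.0103
Fair forward F* = (S − I)·e^(rT) = (67.87 − 2.0103)·e^0.021975 = 65.8597 × 1.022218 = 67.3230
Market CHF 64.73 < fair 67.3230: forward underpriced → reverse cash-and-carry (short the stock, invest proceeds at r, pay the dividends, go long the forward).
Profit at T = |F_mkt − F*| = |64.73 − 67.3230| = CHF 2.59 per share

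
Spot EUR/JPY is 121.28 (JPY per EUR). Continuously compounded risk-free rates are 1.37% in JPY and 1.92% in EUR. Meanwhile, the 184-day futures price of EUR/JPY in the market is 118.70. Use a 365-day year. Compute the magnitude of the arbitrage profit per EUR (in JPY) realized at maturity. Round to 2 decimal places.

Fair futures: F* = S·e^(carry·T), with carry = (r_JPY − r_EUR) = 0.0137 − 0.0192 = -0.0055
F* = 121.28 · e^(-0.0055 × 184/365) = 121.28 · e^-0.002773 = 121.28 × 0.997231 = 120.9442
Market 118.70 < fair 120.9442: forward underpriced → reverse cash-and-carry (short spot, go long the forward).
At maturity, profit = |F_mkt − F*| = |118.70 − 120.9442| = 2.24 per EUR (in JPY)

2.24 per EUR (in JPY)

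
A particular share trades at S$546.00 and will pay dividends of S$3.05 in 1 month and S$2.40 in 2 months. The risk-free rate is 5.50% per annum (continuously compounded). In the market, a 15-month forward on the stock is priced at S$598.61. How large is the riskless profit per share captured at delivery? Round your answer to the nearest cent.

PV(dividends) I = 3.05·e^(−0.0550·1/12) + 2.40·e^(−0.0550·2/12) = 5.4142
Fair forward F* = (S − I)·e^(rT) = (546.00 − 5.4142)·e^0.068750 = 540.5858 × 1.071168 = 579.0582
Market S$598.61 > fair 579.0582: forward overpriced → cash-and-carry (borrow at r, buy the stock and collect the dividends, short the forward).
Profit at T = |F_mkt − F*| = |598.61 − 579.0582| = S$19.55 per share

S$19.55 per share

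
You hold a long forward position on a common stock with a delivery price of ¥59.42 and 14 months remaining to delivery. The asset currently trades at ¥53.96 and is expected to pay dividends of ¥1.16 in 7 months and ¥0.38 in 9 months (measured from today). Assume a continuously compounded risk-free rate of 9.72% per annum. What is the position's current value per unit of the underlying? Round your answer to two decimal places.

-¥0.54

PV(remaining dividends) I = 1.16·e^(−0.0972·7/12) + 0.38·e^(−0.0972·9/12) = 1.4493
Current forward F = (S − I)·e^(rT) = (53.96 − 1.4493)·e^(0.0972·14/12) = 52.5107 × 1.120080 = 58.8162
Value (long) = (F − K)·e^(−rT) = (58.8162 − 59.42) × 0.892793 = -0.5391
Value = -¥0.54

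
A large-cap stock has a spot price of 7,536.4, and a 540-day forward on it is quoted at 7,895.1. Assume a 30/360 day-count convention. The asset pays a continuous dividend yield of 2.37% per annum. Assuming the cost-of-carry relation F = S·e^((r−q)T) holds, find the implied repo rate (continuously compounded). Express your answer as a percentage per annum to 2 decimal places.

5.47%

From F = S·e^((r−q)T): (r − q) = ln(F/S)/T
ln(7895.1/7536.4) = ln(1.047596) = 0.046498
(r − q) = 0.046498 / (540/360) = 0.030999
r = ln(F/S)/T + q = 0.030999 + 0.0237 = 0.054699
r = 5.47%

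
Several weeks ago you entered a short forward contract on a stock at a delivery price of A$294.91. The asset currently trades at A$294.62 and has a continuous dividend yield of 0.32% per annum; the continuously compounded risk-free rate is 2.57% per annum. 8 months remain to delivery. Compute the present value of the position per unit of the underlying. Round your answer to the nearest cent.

Current fair forward for the remaining 8 months: F = S·e^((r − q)·T), (r − q) = 0.0257 − 0.0032 = 0.0225
F = 294.62 · e^(0.0225 × 8/12) = 294.62 × 1.015113 = 299.0726
Value of long forward = (F − K)·e^(−rT) = (299.0726 − 294.91) · e^(−0.0257·8/12)
= 4.1626 × 0.983013 = 4.09
Short position value = −(long value) = -A$4.09

-A$4.09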